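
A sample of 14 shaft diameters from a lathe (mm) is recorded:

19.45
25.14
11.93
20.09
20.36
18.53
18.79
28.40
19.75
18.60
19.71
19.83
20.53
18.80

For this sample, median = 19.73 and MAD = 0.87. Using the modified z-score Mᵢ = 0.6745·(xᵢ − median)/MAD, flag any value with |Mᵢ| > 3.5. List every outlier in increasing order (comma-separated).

|Mᵢ| > 3.5 ⇔ |xᵢ − 19.73| > 3.5·0.87/0.6745 = 4.51.
So outliers lie outside [15.22, 24.24].
11.93: M = -6.05 → outlier.
25.14: M = 4.19 → outlier.
28.40: M = 6.72 → outlier.

11.93, 25.14, 28.40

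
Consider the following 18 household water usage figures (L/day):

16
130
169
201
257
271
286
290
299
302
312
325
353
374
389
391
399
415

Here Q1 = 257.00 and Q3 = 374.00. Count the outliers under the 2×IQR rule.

1

IQR = 117.00; fences at 257.00 − 234.00 = 23.00 and 374.00 + 234.00 = 608.00.
Outside the cutoffs: 16.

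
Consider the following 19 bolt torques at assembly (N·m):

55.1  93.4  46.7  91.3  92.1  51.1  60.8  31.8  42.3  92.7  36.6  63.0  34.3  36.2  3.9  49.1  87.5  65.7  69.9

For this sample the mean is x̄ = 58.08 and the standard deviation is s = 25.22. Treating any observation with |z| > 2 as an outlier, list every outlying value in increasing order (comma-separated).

3.9

Cutoffs at x̄ ± 2s: 58.08 ± 2·25.22 = [7.64, 108.52].
3.9: z = -2.15, |z| > 2 → outlier.
Every other value lies within [7.64, 108.52].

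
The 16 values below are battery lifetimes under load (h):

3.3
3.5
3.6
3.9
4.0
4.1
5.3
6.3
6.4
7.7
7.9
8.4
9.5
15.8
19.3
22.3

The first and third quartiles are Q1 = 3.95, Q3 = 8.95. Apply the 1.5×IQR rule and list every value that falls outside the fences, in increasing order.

19.3, 22.3

IQR = Q3 − Q1 = 8.95 − 3.95 = 5.00.
Lower fence = Q1 − 1.5·IQR = 3.95 − 7.50 = -3.55.
Upper fence = Q3 + 1.5·IQR = 8.95 + 7.50 = 16.45.
19.3 > 16.45 → outlier.
22.3 > 16.45 → outlier.
All remaining values lie within [-3.55, 16.45].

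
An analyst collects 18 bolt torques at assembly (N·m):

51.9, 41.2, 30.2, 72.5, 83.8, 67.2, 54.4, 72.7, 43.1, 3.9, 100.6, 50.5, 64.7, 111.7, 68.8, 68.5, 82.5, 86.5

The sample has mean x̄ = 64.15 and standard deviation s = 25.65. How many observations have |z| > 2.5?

0

Cutoffs: x̄ ± 2.5s = [0.025, 128.275].
Every value lies within the cutoffs.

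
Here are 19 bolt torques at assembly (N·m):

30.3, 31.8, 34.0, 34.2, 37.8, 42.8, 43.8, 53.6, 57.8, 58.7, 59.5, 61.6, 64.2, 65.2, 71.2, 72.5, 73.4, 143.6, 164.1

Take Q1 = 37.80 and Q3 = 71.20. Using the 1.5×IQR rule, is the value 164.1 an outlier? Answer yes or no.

IQR = Q3 − Q1 = 71.20 − 37.80 = 33.40.
Lower fence = Q1 − 1.5·IQR = 37.80 − 50.10 = -12.30.
Upper fence = Q3 + 1.5·IQR = 71.20 + 50.10 = 121.30.
164.1 lies above the upper fence.

yes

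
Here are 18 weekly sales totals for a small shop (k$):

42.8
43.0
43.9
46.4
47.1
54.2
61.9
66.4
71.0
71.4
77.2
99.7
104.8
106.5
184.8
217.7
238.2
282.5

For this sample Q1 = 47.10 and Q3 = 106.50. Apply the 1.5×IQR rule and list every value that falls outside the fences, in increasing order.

217.7, 238.2, 282.5

IQR = Q3 − Q1 = 106.50 − 47.10 = 59.40.
Lower fence = Q1 − 1.5·IQR = 47.10 − 89.10 = -42.00.
Upper fence = Q3 + 1.5·IQR = 106.50 + 89.10 = 195.60.
217.7 > 195.60 → outlier.
238.2 > 195.60 → outlier.
282.5 > 195.60 → outlier.
All remaining values lie within [-42.00, 195.60].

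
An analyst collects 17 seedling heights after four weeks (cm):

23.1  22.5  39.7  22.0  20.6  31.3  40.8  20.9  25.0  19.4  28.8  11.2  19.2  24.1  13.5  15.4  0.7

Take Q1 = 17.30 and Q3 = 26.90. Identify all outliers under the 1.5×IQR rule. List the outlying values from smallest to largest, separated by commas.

0.7

IQR = Q3 − Q1 = 26.90 − 17.30 = 9.60.
Lower fence = Q1 − 1.5·IQR = 17.30 − 14.40 = 2.90.
Upper fence = Q3 + 1.5·IQR = 26.90 + 14.40 = 41.30.
0.7 < 2.90 → outlier.
All remaining values lie within [2.90, 41.30].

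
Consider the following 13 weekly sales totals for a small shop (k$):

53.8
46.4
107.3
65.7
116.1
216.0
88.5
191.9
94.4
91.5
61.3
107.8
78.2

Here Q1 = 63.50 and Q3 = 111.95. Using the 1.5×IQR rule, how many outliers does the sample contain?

2

IQR = 48.45; fences at 63.50 − 72.675 = -9.175 and 111.95 + 72.675 = 184.625.
Outside the cutoffs: 191.9, 216.0.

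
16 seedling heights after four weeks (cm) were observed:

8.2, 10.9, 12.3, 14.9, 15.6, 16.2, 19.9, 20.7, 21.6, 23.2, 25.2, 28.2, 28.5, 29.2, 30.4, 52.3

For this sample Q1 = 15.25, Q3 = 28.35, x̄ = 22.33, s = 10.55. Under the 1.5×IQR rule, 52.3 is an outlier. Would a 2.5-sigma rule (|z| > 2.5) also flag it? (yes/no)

z = (52.3 − 22.33) / 10.55 = 2.84.
|z| = 2.84 > 2.5.

yes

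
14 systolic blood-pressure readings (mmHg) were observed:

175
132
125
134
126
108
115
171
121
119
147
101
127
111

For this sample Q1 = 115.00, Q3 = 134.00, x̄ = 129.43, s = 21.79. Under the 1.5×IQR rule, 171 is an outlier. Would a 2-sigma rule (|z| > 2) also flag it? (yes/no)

z = (171 − 129.43) / 21.79 = 1.91.
|z| = 1.91 ≤ 2.

no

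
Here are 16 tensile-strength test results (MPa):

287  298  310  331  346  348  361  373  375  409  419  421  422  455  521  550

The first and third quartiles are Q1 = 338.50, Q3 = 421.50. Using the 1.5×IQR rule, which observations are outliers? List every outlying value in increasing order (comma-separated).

IQR = Q3 − Q1 = 421.50 − 338.50 = 83.00.
Lower fence = Q1 − 1.5·IQR = 338.50 − 124.50 = 214.00.
Upper fence = Q3 + 1.5·IQR = 421.50 + 124.50 = 546.00.
550 > 546.00 → outlier.
All remaining values lie within [214.00, 546.00].

550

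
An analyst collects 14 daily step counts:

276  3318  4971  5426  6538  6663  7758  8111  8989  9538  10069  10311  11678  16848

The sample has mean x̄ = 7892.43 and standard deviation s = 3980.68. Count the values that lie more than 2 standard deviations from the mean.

Cutoffs: x̄ ± 2s = [-68.93, 15853.79].
Outside the cutoffs: 16848.

1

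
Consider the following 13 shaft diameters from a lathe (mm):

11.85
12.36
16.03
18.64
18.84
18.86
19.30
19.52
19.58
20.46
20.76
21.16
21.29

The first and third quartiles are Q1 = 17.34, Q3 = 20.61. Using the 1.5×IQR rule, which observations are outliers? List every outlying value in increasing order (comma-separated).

IQR = Q3 − Q1 = 20.61 − 17.34 = 3.27.
Lower fence = Q1 − 1.5·IQR = 17.34 − 4.905 = 12.435.
Upper fence = Q3 + 1.5·IQR = 20.61 + 4.905 = 25.515.
11.85 < 12.435 → outlier.
12.36 < 12.435 → outlier.
All remaining values lie within [12.435, 25.515].

11.85, 12.36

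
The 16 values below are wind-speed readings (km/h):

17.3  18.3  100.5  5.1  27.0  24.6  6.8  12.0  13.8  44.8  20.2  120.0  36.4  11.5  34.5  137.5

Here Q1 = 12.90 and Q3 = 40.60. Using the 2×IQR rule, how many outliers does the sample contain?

IQR = 27.70; fences at 12.90 − 55.40 = -42.50 and 40.60 + 55.40 = 96.00.
Outside the cutoffs: 100.5, 120.0, 137.5.

3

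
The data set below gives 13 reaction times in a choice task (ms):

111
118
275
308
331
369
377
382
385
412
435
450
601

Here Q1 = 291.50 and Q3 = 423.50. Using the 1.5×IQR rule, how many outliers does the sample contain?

IQR = 132.00; fences at 291.50 − 198.00 = 93.50 and 423.50 + 198.00 = 621.50.
Every value lies within the cutoffs.

0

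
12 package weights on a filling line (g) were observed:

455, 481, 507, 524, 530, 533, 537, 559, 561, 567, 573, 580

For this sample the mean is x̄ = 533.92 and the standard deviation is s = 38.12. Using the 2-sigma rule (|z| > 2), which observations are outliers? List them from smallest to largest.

455

Cutoffs at x̄ ± 2s: 533.92 ± 2·38.12 = [457.68, 610.16].
455: z = -2.07, |z| > 2 → outlier.
Every other value lies within [457.68, 610.16].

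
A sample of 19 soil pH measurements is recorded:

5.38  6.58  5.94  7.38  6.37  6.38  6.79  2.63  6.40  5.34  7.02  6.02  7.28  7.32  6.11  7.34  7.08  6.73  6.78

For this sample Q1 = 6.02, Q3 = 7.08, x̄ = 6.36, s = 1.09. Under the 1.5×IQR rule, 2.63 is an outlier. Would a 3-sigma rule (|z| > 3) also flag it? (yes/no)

yes

z = (2.63 − 6.36) / 1.09 = -3.42.
|z| = 3.42 > 3.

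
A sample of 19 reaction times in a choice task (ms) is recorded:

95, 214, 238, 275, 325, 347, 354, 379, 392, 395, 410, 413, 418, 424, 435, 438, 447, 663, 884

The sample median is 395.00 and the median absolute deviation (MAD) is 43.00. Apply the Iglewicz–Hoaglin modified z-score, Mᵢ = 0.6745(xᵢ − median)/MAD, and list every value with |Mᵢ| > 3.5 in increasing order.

|Mᵢ| > 3.5 ⇔ |xᵢ − 395.00| > 3.5·43.00/0.6745 = 223.13.
So outliers lie outside [171.87, 618.13].
95: M = -4.71 → outlier.
663: M = 4.20 → outlier.
884: M = 7.67 → outlier.

95, 663, 884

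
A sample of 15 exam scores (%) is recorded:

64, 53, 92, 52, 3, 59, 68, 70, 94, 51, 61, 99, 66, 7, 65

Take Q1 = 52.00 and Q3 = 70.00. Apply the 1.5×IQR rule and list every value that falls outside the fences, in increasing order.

IQR = Q3 − Q1 = 70.00 − 52.00 = 18.00.
Lower fence = Q1 − 1.5·IQR = 52.00 − 27.00 = 25.00.
Upper fence = Q3 + 1.5·IQR = 70.00 + 27.00 = 97.00.
3 < 25.00 → outlier.
7 < 25.00 → outlier.
99 > 97.00 → outlier.
All remaining values lie within [25.00, 97.00].

3, 7, 99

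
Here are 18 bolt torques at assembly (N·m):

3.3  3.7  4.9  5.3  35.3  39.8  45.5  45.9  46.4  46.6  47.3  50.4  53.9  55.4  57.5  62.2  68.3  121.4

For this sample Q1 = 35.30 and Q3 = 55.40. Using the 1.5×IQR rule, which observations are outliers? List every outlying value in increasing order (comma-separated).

3.3, 3.7, 4.9, 121.4

IQR = Q3 − Q1 = 55.40 − 35.30 = 20.10.
Lower fence = Q1 − 1.5·IQR = 35.30 − 30.15 = 5.15.
Upper fence = Q3 + 1.5·IQR = 55.40 + 30.15 = 85.55.
3.3 < 5.15 → outlier.
3.7 < 5.15 → outlier.
4.9 < 5.15 → outlier.
121.4 > 85.55 → outlier.
All remaining values lie within [5.15, 85.55].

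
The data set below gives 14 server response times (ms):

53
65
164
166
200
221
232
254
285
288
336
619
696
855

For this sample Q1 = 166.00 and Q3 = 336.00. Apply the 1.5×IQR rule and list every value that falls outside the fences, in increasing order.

619, 696, 855

IQR = Q3 − Q1 = 336.00 − 166.00 = 170.00.
Lower fence = Q1 − 1.5·IQR = 166.00 − 255.00 = -89.00.
Upper fence = Q3 + 1.5·IQR = 336.00 + 255.00 = 591.00.
619 > 591.00 → outlier.
696 > 591.00 → outlier.
855 > 591.00 → outlier.
All remaining values lie within [-89.00, 591.00].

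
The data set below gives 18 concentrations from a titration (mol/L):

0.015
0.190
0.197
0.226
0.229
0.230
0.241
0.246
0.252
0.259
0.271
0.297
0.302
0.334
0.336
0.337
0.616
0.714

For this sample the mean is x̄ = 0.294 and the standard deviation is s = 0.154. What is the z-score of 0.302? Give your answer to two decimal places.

z = (0.302 − 0.294) / 0.154 = 0.05.

0.05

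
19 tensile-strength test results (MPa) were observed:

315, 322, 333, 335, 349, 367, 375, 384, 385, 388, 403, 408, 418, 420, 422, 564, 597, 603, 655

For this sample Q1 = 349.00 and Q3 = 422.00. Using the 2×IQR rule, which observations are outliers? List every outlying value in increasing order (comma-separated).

597, 603, 655

IQR = Q3 − Q1 = 422.00 − 349.00 = 73.00.
Lower fence = Q1 − 2·IQR = 349.00 − 146.00 = 203.00.
Upper fence = Q3 + 2·IQR = 422.00 + 146.00 = 568.00.
597 > 568.00 → outlier.
603 > 568.00 → outlier.
655 > 568.00 → outlier.
All remaining values lie within [203.00, 568.00].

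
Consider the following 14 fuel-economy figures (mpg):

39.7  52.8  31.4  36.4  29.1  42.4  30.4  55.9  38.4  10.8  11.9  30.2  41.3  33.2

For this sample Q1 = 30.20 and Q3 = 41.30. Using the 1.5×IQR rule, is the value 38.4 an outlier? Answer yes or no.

no

IQR = Q3 − Q1 = 41.30 − 30.20 = 11.10.
Lower fence = Q1 − 1.5·IQR = 30.20 − 16.65 = 13.55.
Upper fence = Q3 + 1.5·IQR = 41.30 + 16.65 = 57.95.
38.4 lies within [13.55, 57.95].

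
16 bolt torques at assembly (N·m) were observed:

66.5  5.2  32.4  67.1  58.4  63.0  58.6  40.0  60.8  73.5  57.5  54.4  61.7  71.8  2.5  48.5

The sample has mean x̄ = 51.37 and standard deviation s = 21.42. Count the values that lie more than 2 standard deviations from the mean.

2

Cutoffs: x̄ ± 2s = [8.53, 94.21].
Outside the cutoffs: 2.5, 5.2.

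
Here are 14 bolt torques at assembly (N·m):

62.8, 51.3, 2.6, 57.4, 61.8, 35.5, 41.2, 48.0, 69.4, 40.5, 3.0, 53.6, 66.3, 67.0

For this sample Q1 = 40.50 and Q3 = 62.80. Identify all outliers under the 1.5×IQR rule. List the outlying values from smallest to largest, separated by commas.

2.6, 3.0

IQR = Q3 − Q1 = 62.80 − 40.50 = 22.30.
Lower fence = Q1 − 1.5·IQR = 40.50 − 33.45 = 7.05.
Upper fence = Q3 + 1.5·IQR = 62.80 + 33.45 = 96.25.
2.6 < 7.05 → outlier.
3.0 < 7.05 → outlier.
All remaining values lie within [7.05, 96.25].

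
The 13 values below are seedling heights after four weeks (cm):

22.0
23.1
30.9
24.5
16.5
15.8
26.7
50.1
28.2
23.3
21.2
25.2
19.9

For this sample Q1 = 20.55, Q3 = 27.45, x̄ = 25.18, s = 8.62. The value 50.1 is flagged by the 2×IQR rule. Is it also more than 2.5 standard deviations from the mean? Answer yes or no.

yes

z = (50.1 − 25.18) / 8.62 = 2.89.
|z| = 2.89 > 2.5.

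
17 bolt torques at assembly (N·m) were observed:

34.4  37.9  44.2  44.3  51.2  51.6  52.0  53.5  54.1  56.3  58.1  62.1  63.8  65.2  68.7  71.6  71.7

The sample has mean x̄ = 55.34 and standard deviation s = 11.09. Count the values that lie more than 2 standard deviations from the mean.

Cutoffs: x̄ ± 2s = [33.16, 77.52].
Every value lies within the cutoffs.

0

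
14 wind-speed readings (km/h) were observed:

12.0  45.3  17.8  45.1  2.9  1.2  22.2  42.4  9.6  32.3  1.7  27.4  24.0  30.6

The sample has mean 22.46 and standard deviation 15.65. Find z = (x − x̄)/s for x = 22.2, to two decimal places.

-0.02

z = (22.2 − 22.46) / 15.65 = -0.02.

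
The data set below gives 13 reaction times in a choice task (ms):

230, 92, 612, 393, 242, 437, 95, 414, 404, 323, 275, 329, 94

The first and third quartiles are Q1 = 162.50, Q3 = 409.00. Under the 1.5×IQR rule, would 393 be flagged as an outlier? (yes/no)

no

IQR = Q3 − Q1 = 409.00 − 162.50 = 246.50.
Lower fence = Q1 − 1.5·IQR = 162.50 − 369.75 = -207.25.
Upper fence = Q3 + 1.5·IQR = 409.00 + 369.75 = 778.75.
393 lies within [-207.25, 778.75].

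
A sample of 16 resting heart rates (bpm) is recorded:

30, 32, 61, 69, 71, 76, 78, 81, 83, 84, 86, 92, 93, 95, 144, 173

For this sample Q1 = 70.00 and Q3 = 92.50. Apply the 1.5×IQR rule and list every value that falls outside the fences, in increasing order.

IQR = Q3 − Q1 = 92.50 − 70.00 = 22.50.
Lower fence = Q1 − 1.5·IQR = 70.00 − 33.75 = 36.25.
Upper fence = Q3 + 1.5·IQR = 92.50 + 33.75 = 126.25.
30 < 36.25 → outlier.
32 < 36.25 → outlier.
144 > 126.25 → outlier.
173 > 126.25 → outlier.
All remaining values lie within [36.25, 126.25].

30, 32, 144, 173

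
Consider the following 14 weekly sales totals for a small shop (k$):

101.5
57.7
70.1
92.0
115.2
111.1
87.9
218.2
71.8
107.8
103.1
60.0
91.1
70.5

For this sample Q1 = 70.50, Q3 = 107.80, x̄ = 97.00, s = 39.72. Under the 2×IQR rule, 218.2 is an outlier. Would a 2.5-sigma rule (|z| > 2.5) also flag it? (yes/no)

z = (218.2 − 97.00) / 39.72 = 3.05.
|z| = 3.05 > 2.5.

yes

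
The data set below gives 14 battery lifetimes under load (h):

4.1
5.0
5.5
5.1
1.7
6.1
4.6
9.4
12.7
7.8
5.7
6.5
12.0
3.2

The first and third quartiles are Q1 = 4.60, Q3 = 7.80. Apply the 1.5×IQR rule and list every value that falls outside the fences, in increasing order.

12.7

IQR = Q3 − Q1 = 7.80 − 4.60 = 3.20.
Lower fence = Q1 − 1.5·IQR = 4.60 − 4.80 = -0.20.
Upper fence = Q3 + 1.5·IQR = 7.80 + 4.80 = 12.60.
12.7 > 12.60 → outlier.
All remaining values lie within [-0.20, 12.60].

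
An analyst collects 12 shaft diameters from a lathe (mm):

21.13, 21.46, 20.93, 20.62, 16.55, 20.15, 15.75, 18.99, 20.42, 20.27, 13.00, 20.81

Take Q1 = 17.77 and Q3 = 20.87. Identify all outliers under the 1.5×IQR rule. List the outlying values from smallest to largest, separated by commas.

IQR = Q3 − Q1 = 20.87 − 17.77 = 3.10.
Lower fence = Q1 − 1.5·IQR = 17.77 − 4.65 = 13.12.
Upper fence = Q3 + 1.5·IQR = 20.87 + 4.65 = 25.52.
13.00 < 13.12 → outlier.
All remaining values lie within [13.12, 25.52].

13.00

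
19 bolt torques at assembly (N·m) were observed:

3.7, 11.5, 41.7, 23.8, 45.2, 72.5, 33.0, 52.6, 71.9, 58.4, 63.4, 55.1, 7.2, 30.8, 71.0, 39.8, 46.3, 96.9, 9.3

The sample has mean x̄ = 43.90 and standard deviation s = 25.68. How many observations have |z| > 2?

Cutoffs: x̄ ± 2s = [-7.46, 95.26].
Outside the cutoffs: 96.9.

1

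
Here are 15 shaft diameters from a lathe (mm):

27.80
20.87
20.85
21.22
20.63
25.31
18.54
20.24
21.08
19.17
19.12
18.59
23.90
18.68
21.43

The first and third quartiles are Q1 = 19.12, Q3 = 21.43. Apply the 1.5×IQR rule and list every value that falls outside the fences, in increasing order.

25.31, 27.80

IQR = Q3 − Q1 = 21.43 − 19.12 = 2.31.
Lower fence = Q1 − 1.5·IQR = 19.12 − 3.465 = 15.655.
Upper fence = Q3 + 1.5·IQR = 21.43 + 3.465 = 24.895.
25.31 > 24.895 → outlier.
27.80 > 24.895 → outlier.
All remaining values lie within [15.655, 24.895].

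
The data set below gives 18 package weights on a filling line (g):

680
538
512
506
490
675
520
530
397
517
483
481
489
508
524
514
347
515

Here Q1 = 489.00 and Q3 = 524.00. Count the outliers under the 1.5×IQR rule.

IQR = 35.00; fences at 489.00 − 52.50 = 436.50 and 524.00 + 52.50 = 576.50.
Outside the cutoffs: 347, 397, 675, 680.

4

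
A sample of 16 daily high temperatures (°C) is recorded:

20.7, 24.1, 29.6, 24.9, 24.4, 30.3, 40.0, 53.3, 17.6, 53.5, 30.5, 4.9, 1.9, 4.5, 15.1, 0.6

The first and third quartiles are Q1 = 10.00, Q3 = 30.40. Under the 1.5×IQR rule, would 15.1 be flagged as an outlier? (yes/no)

IQR = Q3 − Q1 = 30.40 − 10.00 = 20.40.
Lower fence = Q1 − 1.5·IQR = 10.00 − 30.60 = -20.60.
Upper fence = Q3 + 1.5·IQR = 30.40 + 30.60 = 61.00.
15.1 lies within [-20.60, 61.00].

no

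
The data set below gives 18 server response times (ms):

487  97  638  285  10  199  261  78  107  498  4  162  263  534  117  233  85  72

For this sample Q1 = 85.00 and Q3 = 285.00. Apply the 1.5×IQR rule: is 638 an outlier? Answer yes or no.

IQR = Q3 − Q1 = 285.00 − 85.00 = 200.00.
Lower fence = Q1 − 1.5·IQR = 85.00 − 300.00 = -215.00.
Upper fence = Q3 + 1.5·IQR = 285.00 + 300.00 = 585.00.
638 lies above the upper fence.

yes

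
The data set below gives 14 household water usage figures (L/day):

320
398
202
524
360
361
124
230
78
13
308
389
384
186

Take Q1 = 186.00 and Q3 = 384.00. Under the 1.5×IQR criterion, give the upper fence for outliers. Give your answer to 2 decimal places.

IQR = Q3 − Q1 = 384.00 − 186.00 = 198.00.
Lower fence = Q1 − 1.5·IQR = 186.00 − 297.00 = -111.00.
Upper fence = Q3 + 1.5·IQR = 384.00 + 297.00 = 681.00.

681.00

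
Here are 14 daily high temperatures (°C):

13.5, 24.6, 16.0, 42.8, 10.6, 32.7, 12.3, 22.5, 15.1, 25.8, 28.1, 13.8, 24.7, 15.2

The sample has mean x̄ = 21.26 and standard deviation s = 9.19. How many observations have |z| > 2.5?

0

Cutoffs: x̄ ± 2.5s = [-1.715, 44.235].
Every value lies within the cutoffs.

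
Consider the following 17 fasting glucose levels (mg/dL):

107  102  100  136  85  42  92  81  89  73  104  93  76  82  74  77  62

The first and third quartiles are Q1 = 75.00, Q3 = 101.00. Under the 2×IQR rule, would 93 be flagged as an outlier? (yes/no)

IQR = Q3 − Q1 = 101.00 − 75.00 = 26.00.
Lower fence = Q1 − 2·IQR = 75.00 − 52.00 = 23.00.
Upper fence = Q3 + 2·IQR = 101.00 + 52.00 = 153.00.
93 lies within [23.00, 153.00].

no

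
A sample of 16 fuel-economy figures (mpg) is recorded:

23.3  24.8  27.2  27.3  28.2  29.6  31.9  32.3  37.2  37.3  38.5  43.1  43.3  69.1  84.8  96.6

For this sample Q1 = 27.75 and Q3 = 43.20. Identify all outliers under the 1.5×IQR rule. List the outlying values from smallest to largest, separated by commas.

69.1, 84.8, 96.6

IQR = Q3 − Q1 = 43.20 − 27.75 = 15.45.
Lower fence = Q1 − 1.5·IQR = 27.75 − 23.175 = 4.575.
Upper fence = Q3 + 1.5·IQR = 43.20 + 23.175 = 66.375.
69.1 > 66.375 → outlier.
84.8 > 66.375 → outlier.
96.6 > 66.375 → outlier.
All remaining values lie within [4.575, 66.375].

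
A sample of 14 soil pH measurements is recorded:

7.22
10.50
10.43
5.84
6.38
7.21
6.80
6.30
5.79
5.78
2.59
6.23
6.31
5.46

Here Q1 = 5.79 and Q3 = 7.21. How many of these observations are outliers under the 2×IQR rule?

IQR = 1.42; fences at 5.79 − 2.84 = 2.95 and 7.21 + 2.84 = 10.05.
Outside the cutoffs: 2.59, 10.43, 10.50.

3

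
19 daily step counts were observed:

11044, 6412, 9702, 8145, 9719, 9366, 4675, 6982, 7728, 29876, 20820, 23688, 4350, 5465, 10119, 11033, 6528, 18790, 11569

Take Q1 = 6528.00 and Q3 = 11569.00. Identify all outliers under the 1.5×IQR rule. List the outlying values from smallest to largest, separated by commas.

20820, 23688, 29876

IQR = Q3 − Q1 = 11569.00 − 6528.00 = 5041.00.
Lower fence = Q1 − 1.5·IQR = 6528.00 − 7561.50 = -1033.50.
Upper fence = Q3 + 1.5·IQR = 11569.00 + 7561.50 = 19130.50.
20820 > 19130.50 → outlier.
23688 > 19130.50 → outlier.
29876 > 19130.50 → outlier.
All remaining values lie within [-1033.50, 19130.50].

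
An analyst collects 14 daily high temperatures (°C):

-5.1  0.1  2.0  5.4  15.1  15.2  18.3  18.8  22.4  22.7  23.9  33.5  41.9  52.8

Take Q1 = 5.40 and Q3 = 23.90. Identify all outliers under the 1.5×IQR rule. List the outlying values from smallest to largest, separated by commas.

IQR = Q3 − Q1 = 23.90 − 5.40 = 18.50.
Lower fence = Q1 − 1.5·IQR = 5.40 − 27.75 = -22.35.
Upper fence = Q3 + 1.5·IQR = 23.90 + 27.75 = 51.65.
52.8 > 51.65 → outlier.
All remaining values lie within [-22.35, 51.65].

52.8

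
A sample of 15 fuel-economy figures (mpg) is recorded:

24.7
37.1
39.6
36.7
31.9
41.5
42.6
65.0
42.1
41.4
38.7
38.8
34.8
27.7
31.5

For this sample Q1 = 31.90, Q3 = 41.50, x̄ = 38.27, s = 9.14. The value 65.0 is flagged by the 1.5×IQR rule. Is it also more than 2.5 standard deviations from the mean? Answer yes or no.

yes

z = (65.0 − 38.27) / 9.14 = 2.92.
|z| = 2.92 > 2.5.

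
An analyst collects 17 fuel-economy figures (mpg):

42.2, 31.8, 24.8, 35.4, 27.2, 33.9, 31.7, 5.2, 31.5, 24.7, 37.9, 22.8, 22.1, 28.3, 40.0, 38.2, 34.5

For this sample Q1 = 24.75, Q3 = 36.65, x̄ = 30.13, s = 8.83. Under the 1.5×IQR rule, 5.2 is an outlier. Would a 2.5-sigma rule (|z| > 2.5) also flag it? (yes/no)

yes

z = (5.2 − 30.13) / 8.83 = -2.82.
|z| = 2.82 > 2.5.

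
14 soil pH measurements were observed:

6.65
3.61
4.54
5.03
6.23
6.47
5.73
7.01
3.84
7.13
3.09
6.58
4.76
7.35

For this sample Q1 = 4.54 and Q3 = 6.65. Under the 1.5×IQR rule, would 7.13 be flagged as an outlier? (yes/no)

IQR = Q3 − Q1 = 6.65 − 4.54 = 2.11.
Lower fence = Q1 − 1.5·IQR = 4.54 − 3.165 = 1.375.
Upper fence = Q3 + 1.5·IQR = 6.65 + 3.165 = 9.815.
7.13 lies within [1.375, 9.815].

no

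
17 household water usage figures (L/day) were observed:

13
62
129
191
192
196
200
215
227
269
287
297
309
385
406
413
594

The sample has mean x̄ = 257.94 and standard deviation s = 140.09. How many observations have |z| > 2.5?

0

Cutoffs: x̄ ± 2.5s = [-92.285, 608.165].
Every value lies within the cutoffs.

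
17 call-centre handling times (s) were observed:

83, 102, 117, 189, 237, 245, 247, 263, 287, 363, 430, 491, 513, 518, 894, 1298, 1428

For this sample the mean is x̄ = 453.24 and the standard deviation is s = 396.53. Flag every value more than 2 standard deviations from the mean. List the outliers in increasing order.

Cutoffs at x̄ ± 2s: 453.24 ± 2·396.53 = [-339.82, 1246.30].
1298: z = 2.13, |z| > 2 → outlier.
1428: z = 2.46, |z| > 2 → outlier.
Every other value lies within [-339.82, 1246.30].

1298, 1428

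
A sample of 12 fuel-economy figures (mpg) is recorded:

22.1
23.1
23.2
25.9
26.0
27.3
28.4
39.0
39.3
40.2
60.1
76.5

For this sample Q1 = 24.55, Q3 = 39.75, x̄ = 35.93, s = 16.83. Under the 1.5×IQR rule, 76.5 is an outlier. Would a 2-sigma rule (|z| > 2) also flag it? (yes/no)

yes

z = (76.5 − 35.93) / 16.83 = 2.41.
|z| = 2.41 > 2.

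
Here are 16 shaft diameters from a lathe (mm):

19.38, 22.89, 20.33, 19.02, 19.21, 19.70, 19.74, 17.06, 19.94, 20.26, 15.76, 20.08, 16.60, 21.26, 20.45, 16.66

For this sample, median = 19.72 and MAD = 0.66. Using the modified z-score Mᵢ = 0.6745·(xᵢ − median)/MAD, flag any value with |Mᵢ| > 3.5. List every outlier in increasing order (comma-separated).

15.76

|Mᵢ| > 3.5 ⇔ |xᵢ − 19.72| > 3.5·0.66/0.6745 = 3.42.
So outliers lie outside [16.30, 23.14].
15.76: M = -4.05 → outlier.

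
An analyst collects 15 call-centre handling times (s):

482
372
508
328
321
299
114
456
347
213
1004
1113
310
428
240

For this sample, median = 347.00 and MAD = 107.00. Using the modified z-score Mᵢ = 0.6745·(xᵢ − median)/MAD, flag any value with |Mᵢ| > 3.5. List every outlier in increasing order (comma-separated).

1004, 1113

|Mᵢ| > 3.5 ⇔ |xᵢ − 347.00| > 3.5·107.00/0.6745 = 555.23.
So outliers lie outside [-208.23, 902.23].
1004: M = 4.14 → outlier.
1113: M = 4.83 → outlier.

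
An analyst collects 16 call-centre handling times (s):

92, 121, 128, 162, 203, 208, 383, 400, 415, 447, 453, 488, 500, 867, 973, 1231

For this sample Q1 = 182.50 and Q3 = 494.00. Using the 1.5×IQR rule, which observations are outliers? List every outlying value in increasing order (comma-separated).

IQR = Q3 − Q1 = 494.00 − 182.50 = 311.50.
Lower fence = Q1 − 1.5·IQR = 182.50 − 467.25 = -284.75.
Upper fence = Q3 + 1.5·IQR = 494.00 + 467.25 = 961.25.
973 > 961.25 → outlier.
1231 > 961.25 → outlier.
All remaining values lie within [-284.75, 961.25].

973, 1231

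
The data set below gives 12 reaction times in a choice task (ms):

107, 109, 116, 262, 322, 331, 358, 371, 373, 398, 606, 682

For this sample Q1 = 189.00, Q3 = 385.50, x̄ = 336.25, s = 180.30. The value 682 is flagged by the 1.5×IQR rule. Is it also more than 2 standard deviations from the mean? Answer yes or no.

no

z = (682 − 336.25) / 180.30 = 1.92.
|z| = 1.92 ≤ 2.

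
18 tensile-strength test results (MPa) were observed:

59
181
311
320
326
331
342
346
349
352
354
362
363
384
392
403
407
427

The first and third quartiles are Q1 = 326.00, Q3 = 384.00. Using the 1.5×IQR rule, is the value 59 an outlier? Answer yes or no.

IQR = Q3 − Q1 = 384.00 − 326.00 = 58.00.
Lower fence = Q1 − 1.5·IQR = 326.00 − 87.00 = 239.00.
Upper fence = Q3 + 1.5·IQR = 384.00 + 87.00 = 471.00.
59 lies below the lower fence.

yes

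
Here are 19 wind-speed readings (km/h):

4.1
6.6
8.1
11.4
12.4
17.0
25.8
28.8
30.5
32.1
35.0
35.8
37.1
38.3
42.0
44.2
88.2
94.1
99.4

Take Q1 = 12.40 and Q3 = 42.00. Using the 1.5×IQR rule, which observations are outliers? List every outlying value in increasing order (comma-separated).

88.2, 94.1, 99.4

IQR = Q3 − Q1 = 42.00 − 12.40 = 29.60.
Lower fence = Q1 − 1.5·IQR = 12.40 − 44.40 = -32.00.
Upper fence = Q3 + 1.5·IQR = 42.00 + 44.40 = 86.40.
88.2 > 86.40 → outlier.
94.1 > 86.40 → outlier.
99.4 > 86.40 → outlier.
All remaining values lie within [-32.00, 86.40].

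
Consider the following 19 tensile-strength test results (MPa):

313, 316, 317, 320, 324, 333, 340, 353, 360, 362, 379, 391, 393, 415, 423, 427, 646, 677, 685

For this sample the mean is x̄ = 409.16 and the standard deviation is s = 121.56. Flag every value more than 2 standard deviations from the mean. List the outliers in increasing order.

677, 685

Cutoffs at x̄ ± 2s: 409.16 ± 2·121.56 = [166.04, 652.28].
677: z = 2.20, |z| > 2 → outlier.
685: z = 2.27, |z| > 2 → outlier.
Every other value lies within [166.04, 652.28].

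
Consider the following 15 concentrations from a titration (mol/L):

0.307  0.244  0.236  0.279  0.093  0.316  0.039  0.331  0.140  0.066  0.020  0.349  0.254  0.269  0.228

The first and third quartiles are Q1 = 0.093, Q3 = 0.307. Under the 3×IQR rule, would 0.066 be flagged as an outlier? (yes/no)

no

IQR = Q3 − Q1 = 0.307 − 0.093 = 0.214.
Lower fence = Q1 − 3·IQR = 0.093 − 0.642 = -0.549.
Upper fence = Q3 + 3·IQR = 0.307 + 0.642 = 0.949.
0.066 lies within [-0.549, 0.949].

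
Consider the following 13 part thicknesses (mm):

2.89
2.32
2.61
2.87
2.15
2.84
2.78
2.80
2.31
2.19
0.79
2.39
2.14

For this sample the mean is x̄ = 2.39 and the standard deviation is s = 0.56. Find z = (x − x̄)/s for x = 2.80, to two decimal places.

0.73

z = (2.80 − 2.39) / 0.56 = 0.73.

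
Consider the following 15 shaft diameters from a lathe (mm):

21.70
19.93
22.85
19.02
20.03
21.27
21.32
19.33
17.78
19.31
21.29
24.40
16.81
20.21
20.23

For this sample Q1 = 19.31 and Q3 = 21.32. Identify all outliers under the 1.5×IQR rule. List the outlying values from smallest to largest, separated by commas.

IQR = Q3 − Q1 = 21.32 − 19.31 = 2.01.
Lower fence = Q1 − 1.5·IQR = 19.31 − 3.015 = 16.295.
Upper fence = Q3 + 1.5·IQR = 21.32 + 3.015 = 24.335.
24.40 > 24.335 → outlier.
All remaining values lie within [16.295, 24.335].

24.40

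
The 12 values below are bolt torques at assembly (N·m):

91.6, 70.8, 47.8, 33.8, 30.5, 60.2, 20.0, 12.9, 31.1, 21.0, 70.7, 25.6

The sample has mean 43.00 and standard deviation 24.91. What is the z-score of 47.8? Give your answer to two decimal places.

0.19

z = (47.8 − 43.00) / 24.91 = 0.19.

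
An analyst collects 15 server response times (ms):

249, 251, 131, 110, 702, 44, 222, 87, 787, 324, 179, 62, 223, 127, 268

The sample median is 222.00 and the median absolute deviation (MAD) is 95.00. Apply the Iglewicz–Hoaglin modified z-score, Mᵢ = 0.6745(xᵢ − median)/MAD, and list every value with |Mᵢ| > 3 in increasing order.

702, 787

|Mᵢ| > 3 ⇔ |xᵢ − 222.00| > 3·95.00/0.6745 = 422.54.
So outliers lie outside [-200.54, 644.54].
702: M = 3.41 → outlier.
787: M = 4.01 → outlier.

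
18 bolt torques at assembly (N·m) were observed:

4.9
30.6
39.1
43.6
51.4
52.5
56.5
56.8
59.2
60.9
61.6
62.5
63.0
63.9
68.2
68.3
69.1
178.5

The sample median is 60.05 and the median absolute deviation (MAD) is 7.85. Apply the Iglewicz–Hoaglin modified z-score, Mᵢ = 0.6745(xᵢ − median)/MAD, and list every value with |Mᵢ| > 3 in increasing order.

4.9, 178.5

|Mᵢ| > 3 ⇔ |xᵢ − 60.05| > 3·7.85/0.6745 = 34.91.
So outliers lie outside [25.14, 94.96].
4.9: M = -4.74 → outlier.
178.5: M = 10.18 → outlier.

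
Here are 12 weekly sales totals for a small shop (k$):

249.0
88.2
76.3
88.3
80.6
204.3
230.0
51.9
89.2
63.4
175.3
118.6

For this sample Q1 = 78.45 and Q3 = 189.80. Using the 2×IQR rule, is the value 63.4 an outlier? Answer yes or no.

no

IQR = Q3 − Q1 = 189.80 − 78.45 = 111.35.
Lower fence = Q1 − 2·IQR = 78.45 − 222.70 = -144.25.
Upper fence = Q3 + 2·IQR = 189.80 + 222.70 = 412.50.
63.4 lies within [-144.25, 412.50].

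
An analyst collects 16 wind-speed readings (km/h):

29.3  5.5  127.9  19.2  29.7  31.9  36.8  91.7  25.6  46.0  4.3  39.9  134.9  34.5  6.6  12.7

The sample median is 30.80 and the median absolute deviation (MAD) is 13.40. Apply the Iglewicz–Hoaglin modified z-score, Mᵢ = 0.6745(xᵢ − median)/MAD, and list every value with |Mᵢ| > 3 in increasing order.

|Mᵢ| > 3 ⇔ |xᵢ − 30.80| > 3·13.40/0.6745 = 59.60.
So outliers lie outside [-28.80, 90.40].
91.7: M = 3.07 → outlier.
127.9: M = 4.89 → outlier.
134.9: M = 5.24 → outlier.

91.7, 127.9, 134.9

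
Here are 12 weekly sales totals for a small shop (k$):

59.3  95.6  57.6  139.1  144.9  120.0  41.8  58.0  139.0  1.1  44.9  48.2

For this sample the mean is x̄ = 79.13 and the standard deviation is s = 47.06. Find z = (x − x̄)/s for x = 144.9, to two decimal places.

1.40

z = (144.9 − 79.13) / 47.06 = 1.40.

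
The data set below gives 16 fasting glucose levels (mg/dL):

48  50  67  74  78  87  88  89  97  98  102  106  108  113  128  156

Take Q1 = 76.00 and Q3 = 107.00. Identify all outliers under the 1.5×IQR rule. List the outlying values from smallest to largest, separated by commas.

IQR = Q3 − Q1 = 107.00 − 76.00 = 31.00.
Lower fence = Q1 − 1.5·IQR = 76.00 − 46.50 = 29.50.
Upper fence = Q3 + 1.5·IQR = 107.00 + 46.50 = 153.50.
156 > 153.50 → outlier.
All remaining values lie within [29.50, 153.50].

156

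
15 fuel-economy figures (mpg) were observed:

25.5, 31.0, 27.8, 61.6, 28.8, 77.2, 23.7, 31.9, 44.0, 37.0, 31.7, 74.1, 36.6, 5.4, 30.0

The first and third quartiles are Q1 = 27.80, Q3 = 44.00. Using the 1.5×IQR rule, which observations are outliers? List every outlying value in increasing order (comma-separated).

IQR = Q3 − Q1 = 44.00 − 27.80 = 16.20.
Lower fence = Q1 − 1.5·IQR = 27.80 − 24.30 = 3.50.
Upper fence = Q3 + 1.5·IQR = 44.00 + 24.30 = 68.30.
74.1 > 68.30 → outlier.
77.2 > 68.30 → outlier.
All remaining values lie within [3.50, 68.30].

74.1, 77.2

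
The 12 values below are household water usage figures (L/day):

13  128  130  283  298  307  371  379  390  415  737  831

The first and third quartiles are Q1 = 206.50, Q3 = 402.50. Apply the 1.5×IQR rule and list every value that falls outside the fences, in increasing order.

IQR = Q3 − Q1 = 402.50 − 206.50 = 196.00.
Lower fence = Q1 − 1.5·IQR = 206.50 − 294.00 = -87.50.
Upper fence = Q3 + 1.5·IQR = 402.50 + 294.00 = 696.50.
737 > 696.50 → outlier.
831 > 696.50 → outlier.
All remaining values lie within [-87.50, 696.50].

737, 831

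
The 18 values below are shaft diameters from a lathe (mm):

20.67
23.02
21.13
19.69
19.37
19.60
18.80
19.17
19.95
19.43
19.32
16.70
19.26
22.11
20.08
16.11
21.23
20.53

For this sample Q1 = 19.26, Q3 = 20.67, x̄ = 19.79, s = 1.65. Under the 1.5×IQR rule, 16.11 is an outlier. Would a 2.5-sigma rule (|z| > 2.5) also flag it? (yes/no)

z = (16.11 − 19.79) / 1.65 = -2.23.
|z| = 2.23 ≤ 2.5.

no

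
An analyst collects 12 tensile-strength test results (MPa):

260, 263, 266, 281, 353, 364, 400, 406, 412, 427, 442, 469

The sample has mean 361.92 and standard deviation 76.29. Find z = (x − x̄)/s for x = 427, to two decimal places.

0.85

z = (427 − 361.92) / 76.29 = 0.85.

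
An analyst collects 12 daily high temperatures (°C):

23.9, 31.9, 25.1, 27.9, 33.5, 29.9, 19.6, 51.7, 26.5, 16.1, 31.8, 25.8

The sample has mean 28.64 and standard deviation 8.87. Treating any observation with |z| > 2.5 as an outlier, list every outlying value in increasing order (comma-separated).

Cutoffs at x̄ ± 2.5s: 28.64 ± 2.5·8.87 = [6.465, 50.815].
51.7: z = 2.60, |z| > 2.5 → outlier.
Every other value lies within [6.465, 50.815].

51.7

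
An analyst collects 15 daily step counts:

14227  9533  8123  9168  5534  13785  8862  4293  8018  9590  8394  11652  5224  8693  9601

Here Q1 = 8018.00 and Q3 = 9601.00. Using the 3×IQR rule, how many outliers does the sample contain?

0

IQR = 1583.00; fences at 8018.00 − 4749.00 = 3269.00 and 9601.00 + 4749.00 = 14350.00.
Every value lies within the cutoffs.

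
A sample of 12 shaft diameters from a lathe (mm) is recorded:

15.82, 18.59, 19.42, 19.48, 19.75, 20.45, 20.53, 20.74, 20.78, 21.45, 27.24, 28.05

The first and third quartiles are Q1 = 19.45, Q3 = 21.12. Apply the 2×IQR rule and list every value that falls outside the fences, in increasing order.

IQR = Q3 − Q1 = 21.12 − 19.45 = 1.67.
Lower fence = Q1 − 2·IQR = 19.45 − 3.34 = 16.11.
Upper fence = Q3 + 2·IQR = 21.12 + 3.34 = 24.46.
15.82 < 16.11 → outlier.
27.24 > 24.46 → outlier.
28.05 > 24.46 → outlier.
All remaining values lie within [16.11, 24.46].

15.82, 27.24, 28.05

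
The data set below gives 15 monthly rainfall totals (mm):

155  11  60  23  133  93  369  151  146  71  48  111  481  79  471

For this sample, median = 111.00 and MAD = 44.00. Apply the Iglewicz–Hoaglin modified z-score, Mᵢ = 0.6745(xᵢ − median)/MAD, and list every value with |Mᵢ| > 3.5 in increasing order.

369, 471, 481

|Mᵢ| > 3.5 ⇔ |xᵢ − 111.00| > 3.5·44.00/0.6745 = 228.32.
So outliers lie outside [-117.32, 339.32].
369: M = 3.96 → outlier.
471: M = 5.52 → outlier.
481: M = 5.67 → outlier.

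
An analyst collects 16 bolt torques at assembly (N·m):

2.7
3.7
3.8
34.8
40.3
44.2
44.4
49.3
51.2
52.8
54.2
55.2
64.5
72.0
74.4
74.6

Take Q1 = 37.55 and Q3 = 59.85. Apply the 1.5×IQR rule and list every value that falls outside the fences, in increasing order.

IQR = Q3 − Q1 = 59.85 − 37.55 = 22.30.
Lower fence = Q1 − 1.5·IQR = 37.55 − 33.45 = 4.10.
Upper fence = Q3 + 1.5·IQR = 59.85 + 33.45 = 93.30.
2.7 < 4.10 → outlier.
3.7 < 4.10 → outlier.
3.8 < 4.10 → outlier.
All remaining values lie within [4.10, 93.30].

2.7, 3.7, 3.8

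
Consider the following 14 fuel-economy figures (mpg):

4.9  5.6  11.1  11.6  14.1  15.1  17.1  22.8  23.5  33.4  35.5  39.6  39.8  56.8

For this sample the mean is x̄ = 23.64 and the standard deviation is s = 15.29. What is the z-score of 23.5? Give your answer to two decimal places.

z = (23.5 − 23.64) / 15.29 = -0.01.

-0.01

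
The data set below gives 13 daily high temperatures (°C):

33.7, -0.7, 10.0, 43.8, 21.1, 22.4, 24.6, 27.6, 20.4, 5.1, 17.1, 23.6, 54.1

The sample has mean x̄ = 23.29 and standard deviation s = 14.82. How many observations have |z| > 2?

1

Cutoffs: x̄ ± 2s = [-6.35, 52.93].
Outside the cutoffs: 54.1.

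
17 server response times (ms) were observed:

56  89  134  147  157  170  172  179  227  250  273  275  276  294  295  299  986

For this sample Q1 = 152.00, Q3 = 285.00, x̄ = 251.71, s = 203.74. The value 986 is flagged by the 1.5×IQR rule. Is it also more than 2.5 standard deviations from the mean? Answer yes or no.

yes

z = (986 − 251.71) / 203.74 = 3.60.
|z| = 3.60 > 2.5.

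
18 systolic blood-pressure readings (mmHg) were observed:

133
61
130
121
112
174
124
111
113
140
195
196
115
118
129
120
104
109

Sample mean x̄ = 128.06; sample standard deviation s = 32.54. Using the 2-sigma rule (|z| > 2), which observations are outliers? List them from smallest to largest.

Cutoffs at x̄ ± 2s: 128.06 ± 2·32.54 = [62.98, 193.14].
61: z = -2.06, |z| > 2 → outlier.
195: z = 2.06, |z| > 2 → outlier.
196: z = 2.09, |z| > 2 → outlier.
Every other value lies within [62.98, 193.14].

61, 195, 196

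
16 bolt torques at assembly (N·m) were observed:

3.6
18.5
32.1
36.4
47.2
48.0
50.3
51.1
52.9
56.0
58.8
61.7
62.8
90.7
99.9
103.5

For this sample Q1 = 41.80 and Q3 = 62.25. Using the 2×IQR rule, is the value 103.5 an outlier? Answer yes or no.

yes

IQR = Q3 − Q1 = 62.25 − 41.80 = 20.45.
Lower fence = Q1 − 2·IQR = 41.80 − 40.90 = 0.90.
Upper fence = Q3 + 2·IQR = 62.25 + 40.90 = 103.15.
103.5 lies above the upper fence.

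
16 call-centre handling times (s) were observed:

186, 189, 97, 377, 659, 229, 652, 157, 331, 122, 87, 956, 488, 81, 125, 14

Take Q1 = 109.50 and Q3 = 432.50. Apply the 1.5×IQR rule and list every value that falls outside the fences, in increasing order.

956

IQR = Q3 − Q1 = 432.50 − 109.50 = 323.00.
Lower fence = Q1 − 1.5·IQR = 109.50 − 484.50 = -375.00.
Upper fence = Q3 + 1.5·IQR = 432.50 + 484.50 = 917.00.
956 > 917.00 → outlier.
All remaining values lie within [-375.00, 917.00].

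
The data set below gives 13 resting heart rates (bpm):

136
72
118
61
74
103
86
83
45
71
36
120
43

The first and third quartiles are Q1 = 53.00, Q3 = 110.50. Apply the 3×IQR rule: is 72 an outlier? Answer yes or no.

no

IQR = Q3 − Q1 = 110.50 − 53.00 = 57.50.
Lower fence = Q1 − 3·IQR = 53.00 − 172.50 = -119.50.
Upper fence = Q3 + 3·IQR = 110.50 + 172.50 = 283.00.
72 lies within [-119.50, 283.00].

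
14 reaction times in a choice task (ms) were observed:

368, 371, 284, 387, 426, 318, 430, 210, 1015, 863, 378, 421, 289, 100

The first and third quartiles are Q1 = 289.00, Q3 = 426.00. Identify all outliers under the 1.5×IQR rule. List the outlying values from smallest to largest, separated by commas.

863, 1015

IQR = Q3 − Q1 = 426.00 − 289.00 = 137.00.
Lower fence = Q1 − 1.5·IQR = 289.00 − 205.50 = 83.50.
Upper fence = Q3 + 1.5·IQR = 426.00 + 205.50 = 631.50.
863 > 631.50 → outlier.
1015 > 631.50 → outlier.
All remaining values lie within [83.50, 631.50].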